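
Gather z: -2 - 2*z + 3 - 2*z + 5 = 6 - 4*z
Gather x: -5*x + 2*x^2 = 2*x^2 - 5*x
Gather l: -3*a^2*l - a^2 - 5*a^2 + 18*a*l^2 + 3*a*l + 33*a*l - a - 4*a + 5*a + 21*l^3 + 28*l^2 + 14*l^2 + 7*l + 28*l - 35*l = -6*a^2 + 21*l^3 + l^2*(18*a + 42) + l*(-3*a^2 + 36*a)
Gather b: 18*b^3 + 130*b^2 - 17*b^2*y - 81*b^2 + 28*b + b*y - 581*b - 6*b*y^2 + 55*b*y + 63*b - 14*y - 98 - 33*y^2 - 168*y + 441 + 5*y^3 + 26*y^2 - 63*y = 18*b^3 + b^2*(49 - 17*y) + b*(-6*y^2 + 56*y - 490) + 5*y^3 - 7*y^2 - 245*y + 343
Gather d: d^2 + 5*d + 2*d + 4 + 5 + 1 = d^2 + 7*d + 10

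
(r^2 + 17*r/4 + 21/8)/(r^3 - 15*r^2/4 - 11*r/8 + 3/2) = (2*r + 7)/(2*r^2 - 9*r + 4)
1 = 1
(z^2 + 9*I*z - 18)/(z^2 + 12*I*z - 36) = (z + 3*I)/(z + 6*I)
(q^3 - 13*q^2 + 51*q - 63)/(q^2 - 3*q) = q - 10 + 21/q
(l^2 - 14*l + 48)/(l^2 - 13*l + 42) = (l - 8)/(l - 7)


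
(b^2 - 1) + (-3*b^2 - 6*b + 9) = -2*b^2 - 6*b + 8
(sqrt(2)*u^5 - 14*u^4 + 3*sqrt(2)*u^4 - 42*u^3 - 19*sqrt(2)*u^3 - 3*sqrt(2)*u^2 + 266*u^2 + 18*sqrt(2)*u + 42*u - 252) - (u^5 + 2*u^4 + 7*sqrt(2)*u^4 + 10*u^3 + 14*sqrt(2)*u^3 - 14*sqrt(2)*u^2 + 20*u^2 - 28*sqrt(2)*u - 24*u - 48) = -u^5 + sqrt(2)*u^5 - 16*u^4 - 4*sqrt(2)*u^4 - 52*u^3 - 33*sqrt(2)*u^3 + 11*sqrt(2)*u^2 + 246*u^2 + 46*sqrt(2)*u + 66*u - 204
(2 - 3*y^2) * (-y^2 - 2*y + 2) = 3*y^4 + 6*y^3 - 8*y^2 - 4*y + 4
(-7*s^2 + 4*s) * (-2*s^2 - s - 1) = 14*s^4 - s^3 + 3*s^2 - 4*s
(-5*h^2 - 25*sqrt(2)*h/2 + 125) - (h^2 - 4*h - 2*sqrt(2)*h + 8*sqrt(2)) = -6*h^2 - 21*sqrt(2)*h/2 + 4*h - 8*sqrt(2) + 125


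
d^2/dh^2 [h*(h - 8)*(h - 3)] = 6*h - 22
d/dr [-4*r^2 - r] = -8*r - 1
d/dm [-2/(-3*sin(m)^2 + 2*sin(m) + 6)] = 4*(1 - 3*sin(m))*cos(m)/(-3*sin(m)^2 + 2*sin(m) + 6)^2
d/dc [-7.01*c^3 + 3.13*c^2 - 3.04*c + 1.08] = -21.03*c^2 + 6.26*c - 3.04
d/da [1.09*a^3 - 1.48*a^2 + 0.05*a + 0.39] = 3.27*a^2 - 2.96*a + 0.05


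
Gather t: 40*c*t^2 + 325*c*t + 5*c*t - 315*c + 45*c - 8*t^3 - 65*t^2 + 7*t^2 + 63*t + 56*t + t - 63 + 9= -270*c - 8*t^3 + t^2*(40*c - 58) + t*(330*c + 120) - 54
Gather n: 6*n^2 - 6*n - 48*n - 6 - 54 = 6*n^2 - 54*n - 60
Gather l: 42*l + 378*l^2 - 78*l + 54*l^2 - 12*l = 432*l^2 - 48*l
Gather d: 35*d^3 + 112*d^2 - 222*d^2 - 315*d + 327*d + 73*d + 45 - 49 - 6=35*d^3 - 110*d^2 + 85*d - 10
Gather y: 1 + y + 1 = y + 2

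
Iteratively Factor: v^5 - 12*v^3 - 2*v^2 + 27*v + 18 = (v + 1)*(v^4 - v^3 - 11*v^2 + 9*v + 18) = (v - 3)*(v + 1)*(v^3 + 2*v^2 - 5*v - 6) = (v - 3)*(v + 1)^2*(v^2 + v - 6) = (v - 3)*(v - 2)*(v + 1)^2*(v + 3)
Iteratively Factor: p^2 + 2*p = (p)*(p + 2)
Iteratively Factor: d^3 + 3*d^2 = (d)*(d^2 + 3*d) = d*(d + 3)*(d)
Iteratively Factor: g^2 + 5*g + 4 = (g + 4)*(g + 1)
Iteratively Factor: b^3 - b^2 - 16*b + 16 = (b + 4)*(b^2 - 5*b + 4) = (b - 4)*(b + 4)*(b - 1)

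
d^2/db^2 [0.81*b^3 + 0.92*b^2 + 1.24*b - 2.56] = 4.86*b + 1.84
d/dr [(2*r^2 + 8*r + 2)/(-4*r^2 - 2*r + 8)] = (7*r^2 + 12*r + 17)/(4*r^4 + 4*r^3 - 15*r^2 - 8*r + 16)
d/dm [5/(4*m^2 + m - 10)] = 5*(-8*m - 1)/(4*m^2 + m - 10)^2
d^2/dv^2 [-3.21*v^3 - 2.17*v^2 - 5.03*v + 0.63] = -19.26*v - 4.34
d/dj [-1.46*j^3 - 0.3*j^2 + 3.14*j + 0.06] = -4.38*j^2 - 0.6*j + 3.14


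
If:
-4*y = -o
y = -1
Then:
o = -4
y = -1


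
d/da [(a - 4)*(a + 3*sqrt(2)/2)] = 2*a - 4 + 3*sqrt(2)/2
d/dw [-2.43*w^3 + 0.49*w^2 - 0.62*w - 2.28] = -7.29*w^2 + 0.98*w - 0.62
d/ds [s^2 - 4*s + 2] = 2*s - 4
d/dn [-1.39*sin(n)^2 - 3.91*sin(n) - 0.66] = -(2.78*sin(n) + 3.91)*cos(n)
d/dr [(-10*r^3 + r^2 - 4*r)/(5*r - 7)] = (-100*r^3 + 215*r^2 - 14*r + 28)/(25*r^2 - 70*r + 49)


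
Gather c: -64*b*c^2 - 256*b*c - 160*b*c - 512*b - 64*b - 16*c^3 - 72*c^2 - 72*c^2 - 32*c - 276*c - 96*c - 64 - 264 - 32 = -576*b - 16*c^3 + c^2*(-64*b - 144) + c*(-416*b - 404) - 360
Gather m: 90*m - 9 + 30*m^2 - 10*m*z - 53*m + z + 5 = 30*m^2 + m*(37 - 10*z) + z - 4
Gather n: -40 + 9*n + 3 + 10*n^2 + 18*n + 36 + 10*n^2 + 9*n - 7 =20*n^2 + 36*n - 8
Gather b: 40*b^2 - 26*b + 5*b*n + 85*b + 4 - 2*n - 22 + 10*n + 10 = 40*b^2 + b*(5*n + 59) + 8*n - 8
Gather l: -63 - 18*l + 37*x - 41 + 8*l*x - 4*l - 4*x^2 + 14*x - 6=l*(8*x - 22) - 4*x^2 + 51*x - 110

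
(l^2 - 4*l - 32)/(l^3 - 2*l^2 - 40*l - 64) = 1/(l + 2)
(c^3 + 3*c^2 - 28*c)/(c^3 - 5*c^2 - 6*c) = (-c^2 - 3*c + 28)/(-c^2 + 5*c + 6)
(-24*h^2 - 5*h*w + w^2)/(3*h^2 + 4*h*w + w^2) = (-8*h + w)/(h + w)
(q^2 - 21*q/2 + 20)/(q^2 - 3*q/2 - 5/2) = (q - 8)/(q + 1)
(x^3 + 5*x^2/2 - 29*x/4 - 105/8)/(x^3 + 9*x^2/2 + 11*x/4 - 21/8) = (2*x - 5)/(2*x - 1)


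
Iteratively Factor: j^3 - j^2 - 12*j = (j + 3)*(j^2 - 4*j) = j*(j + 3)*(j - 4)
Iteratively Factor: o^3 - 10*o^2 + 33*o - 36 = (o - 4)*(o^2 - 6*o + 9) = (o - 4)*(o - 3)*(o - 3)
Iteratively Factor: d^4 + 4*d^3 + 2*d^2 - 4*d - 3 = (d + 3)*(d^3 + d^2 - d - 1) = (d + 1)*(d + 3)*(d^2 - 1) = (d + 1)^2*(d + 3)*(d - 1)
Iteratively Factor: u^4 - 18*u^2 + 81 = (u - 3)*(u^3 + 3*u^2 - 9*u - 27) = (u - 3)^2*(u^2 + 6*u + 9) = (u - 3)^2*(u + 3)*(u + 3)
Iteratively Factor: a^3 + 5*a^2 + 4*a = (a)*(a^2 + 5*a + 4) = a*(a + 1)*(a + 4)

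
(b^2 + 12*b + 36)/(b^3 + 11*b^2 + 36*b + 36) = (b + 6)/(b^2 + 5*b + 6)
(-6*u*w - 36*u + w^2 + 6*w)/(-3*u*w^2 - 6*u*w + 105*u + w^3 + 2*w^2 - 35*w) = (6*u*w + 36*u - w^2 - 6*w)/(3*u*w^2 + 6*u*w - 105*u - w^3 - 2*w^2 + 35*w)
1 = 1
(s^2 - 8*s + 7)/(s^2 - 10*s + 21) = (s - 1)/(s - 3)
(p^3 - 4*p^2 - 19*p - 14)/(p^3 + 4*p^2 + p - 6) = (p^2 - 6*p - 7)/(p^2 + 2*p - 3)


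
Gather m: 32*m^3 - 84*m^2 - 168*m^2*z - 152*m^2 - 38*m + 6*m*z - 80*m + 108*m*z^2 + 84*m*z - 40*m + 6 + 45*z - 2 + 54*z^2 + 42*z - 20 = 32*m^3 + m^2*(-168*z - 236) + m*(108*z^2 + 90*z - 158) + 54*z^2 + 87*z - 16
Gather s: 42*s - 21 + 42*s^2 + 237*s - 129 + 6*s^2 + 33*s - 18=48*s^2 + 312*s - 168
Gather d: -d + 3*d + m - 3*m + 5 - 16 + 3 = 2*d - 2*m - 8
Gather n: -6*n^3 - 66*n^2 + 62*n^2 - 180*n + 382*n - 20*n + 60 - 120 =-6*n^3 - 4*n^2 + 182*n - 60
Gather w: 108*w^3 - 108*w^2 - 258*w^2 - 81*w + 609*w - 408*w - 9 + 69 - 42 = 108*w^3 - 366*w^2 + 120*w + 18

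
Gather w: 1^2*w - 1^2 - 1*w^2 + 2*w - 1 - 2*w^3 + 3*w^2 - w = -2*w^3 + 2*w^2 + 2*w - 2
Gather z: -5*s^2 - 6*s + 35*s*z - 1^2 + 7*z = -5*s^2 - 6*s + z*(35*s + 7) - 1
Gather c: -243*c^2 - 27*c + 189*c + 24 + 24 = -243*c^2 + 162*c + 48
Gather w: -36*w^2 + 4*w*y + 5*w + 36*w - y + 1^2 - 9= -36*w^2 + w*(4*y + 41) - y - 8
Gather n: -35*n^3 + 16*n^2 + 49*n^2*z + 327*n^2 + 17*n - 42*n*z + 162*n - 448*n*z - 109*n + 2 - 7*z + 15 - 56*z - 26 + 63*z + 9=-35*n^3 + n^2*(49*z + 343) + n*(70 - 490*z)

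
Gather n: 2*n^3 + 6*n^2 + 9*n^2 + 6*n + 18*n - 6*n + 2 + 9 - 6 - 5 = 2*n^3 + 15*n^2 + 18*n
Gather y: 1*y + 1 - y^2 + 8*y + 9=-y^2 + 9*y + 10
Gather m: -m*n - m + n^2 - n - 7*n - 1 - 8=m*(-n - 1) + n^2 - 8*n - 9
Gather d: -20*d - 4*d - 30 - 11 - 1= -24*d - 42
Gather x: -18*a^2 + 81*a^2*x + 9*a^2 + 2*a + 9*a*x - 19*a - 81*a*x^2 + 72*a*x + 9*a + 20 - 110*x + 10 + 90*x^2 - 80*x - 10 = -9*a^2 - 8*a + x^2*(90 - 81*a) + x*(81*a^2 + 81*a - 190) + 20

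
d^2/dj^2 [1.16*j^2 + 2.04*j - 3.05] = 2.32000000000000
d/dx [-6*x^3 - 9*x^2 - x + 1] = -18*x^2 - 18*x - 1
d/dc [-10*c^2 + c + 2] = 1 - 20*c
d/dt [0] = 0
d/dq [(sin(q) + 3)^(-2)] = -2*cos(q)/(sin(q) + 3)^3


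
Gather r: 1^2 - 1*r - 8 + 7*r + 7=6*r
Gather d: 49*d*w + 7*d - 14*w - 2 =d*(49*w + 7) - 14*w - 2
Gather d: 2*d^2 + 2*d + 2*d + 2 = 2*d^2 + 4*d + 2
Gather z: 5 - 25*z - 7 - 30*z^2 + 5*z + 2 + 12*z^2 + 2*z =-18*z^2 - 18*z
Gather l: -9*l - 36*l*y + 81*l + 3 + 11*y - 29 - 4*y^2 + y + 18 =l*(72 - 36*y) - 4*y^2 + 12*y - 8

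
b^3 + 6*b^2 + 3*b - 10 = (b - 1)*(b + 2)*(b + 5)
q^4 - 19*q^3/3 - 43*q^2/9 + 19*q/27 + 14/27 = (q - 7)*(q - 1/3)*(q + 1/3)*(q + 2/3)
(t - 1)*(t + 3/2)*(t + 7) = t^3 + 15*t^2/2 + 2*t - 21/2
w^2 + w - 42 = (w - 6)*(w + 7)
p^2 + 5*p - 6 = (p - 1)*(p + 6)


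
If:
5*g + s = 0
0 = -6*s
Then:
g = 0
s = 0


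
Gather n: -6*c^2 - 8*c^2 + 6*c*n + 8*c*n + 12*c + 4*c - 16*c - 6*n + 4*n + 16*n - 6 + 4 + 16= -14*c^2 + n*(14*c + 14) + 14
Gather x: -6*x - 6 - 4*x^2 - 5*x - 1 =-4*x^2 - 11*x - 7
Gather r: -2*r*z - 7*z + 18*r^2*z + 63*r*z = 18*r^2*z + 61*r*z - 7*z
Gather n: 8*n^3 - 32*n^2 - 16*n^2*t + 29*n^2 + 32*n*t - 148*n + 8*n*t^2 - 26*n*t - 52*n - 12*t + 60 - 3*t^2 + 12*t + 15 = 8*n^3 + n^2*(-16*t - 3) + n*(8*t^2 + 6*t - 200) - 3*t^2 + 75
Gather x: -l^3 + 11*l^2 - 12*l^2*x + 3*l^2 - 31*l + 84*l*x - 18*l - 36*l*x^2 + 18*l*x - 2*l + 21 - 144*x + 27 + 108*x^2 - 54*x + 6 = -l^3 + 14*l^2 - 51*l + x^2*(108 - 36*l) + x*(-12*l^2 + 102*l - 198) + 54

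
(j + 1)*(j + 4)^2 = j^3 + 9*j^2 + 24*j + 16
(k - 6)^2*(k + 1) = k^3 - 11*k^2 + 24*k + 36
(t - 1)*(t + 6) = t^2 + 5*t - 6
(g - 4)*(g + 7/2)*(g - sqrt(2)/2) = g^3 - sqrt(2)*g^2/2 - g^2/2 - 14*g + sqrt(2)*g/4 + 7*sqrt(2)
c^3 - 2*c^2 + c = c*(c - 1)^2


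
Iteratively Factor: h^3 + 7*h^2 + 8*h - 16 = (h + 4)*(h^2 + 3*h - 4) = (h - 1)*(h + 4)*(h + 4)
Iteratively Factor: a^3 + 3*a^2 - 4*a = (a)*(a^2 + 3*a - 4) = a*(a - 1)*(a + 4)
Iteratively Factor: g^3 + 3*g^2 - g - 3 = (g + 3)*(g^2 - 1) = (g - 1)*(g + 3)*(g + 1)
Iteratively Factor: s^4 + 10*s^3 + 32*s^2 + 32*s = (s + 2)*(s^3 + 8*s^2 + 16*s) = (s + 2)*(s + 4)*(s^2 + 4*s) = (s + 2)*(s + 4)^2*(s)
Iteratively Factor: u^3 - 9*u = (u + 3)*(u^2 - 3*u) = (u - 3)*(u + 3)*(u)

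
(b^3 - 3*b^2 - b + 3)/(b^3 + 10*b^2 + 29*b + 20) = (b^2 - 4*b + 3)/(b^2 + 9*b + 20)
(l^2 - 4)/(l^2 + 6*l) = (l^2 - 4)/(l*(l + 6))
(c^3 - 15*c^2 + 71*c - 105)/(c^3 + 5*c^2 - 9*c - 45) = (c^2 - 12*c + 35)/(c^2 + 8*c + 15)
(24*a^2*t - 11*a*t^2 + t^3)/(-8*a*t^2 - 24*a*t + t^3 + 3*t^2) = (-3*a + t)/(t + 3)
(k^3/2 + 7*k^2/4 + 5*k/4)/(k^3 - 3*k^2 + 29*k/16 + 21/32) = 8*k*(2*k^2 + 7*k + 5)/(32*k^3 - 96*k^2 + 58*k + 21)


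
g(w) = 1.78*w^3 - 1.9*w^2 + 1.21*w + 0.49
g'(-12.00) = 815.77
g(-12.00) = -3363.47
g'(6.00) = 170.65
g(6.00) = 323.83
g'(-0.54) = 4.82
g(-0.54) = -1.00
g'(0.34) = 0.54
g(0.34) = 0.75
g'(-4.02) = 102.78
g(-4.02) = -150.72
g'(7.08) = 241.98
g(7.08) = 545.53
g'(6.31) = 189.85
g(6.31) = 379.68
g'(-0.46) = 4.09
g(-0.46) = -0.64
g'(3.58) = 56.05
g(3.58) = 62.14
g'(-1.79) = 25.12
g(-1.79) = -17.97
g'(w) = 5.34*w^2 - 3.8*w + 1.21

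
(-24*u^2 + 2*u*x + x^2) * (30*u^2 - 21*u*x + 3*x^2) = -720*u^4 + 564*u^3*x - 84*u^2*x^2 - 15*u*x^3 + 3*x^4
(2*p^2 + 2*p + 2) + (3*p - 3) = 2*p^2 + 5*p - 1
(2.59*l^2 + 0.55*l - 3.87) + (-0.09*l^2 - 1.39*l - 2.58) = 2.5*l^2 - 0.84*l - 6.45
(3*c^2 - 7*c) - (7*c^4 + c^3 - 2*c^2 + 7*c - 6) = -7*c^4 - c^3 + 5*c^2 - 14*c + 6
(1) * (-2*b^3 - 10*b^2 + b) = -2*b^3 - 10*b^2 + b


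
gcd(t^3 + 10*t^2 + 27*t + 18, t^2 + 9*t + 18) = t^2 + 9*t + 18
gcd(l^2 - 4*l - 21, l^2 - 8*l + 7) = l - 7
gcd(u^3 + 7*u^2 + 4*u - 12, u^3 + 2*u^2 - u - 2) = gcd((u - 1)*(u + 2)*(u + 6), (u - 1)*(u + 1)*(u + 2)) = u^2 + u - 2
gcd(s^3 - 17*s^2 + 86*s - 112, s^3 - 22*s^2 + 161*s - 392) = s^2 - 15*s + 56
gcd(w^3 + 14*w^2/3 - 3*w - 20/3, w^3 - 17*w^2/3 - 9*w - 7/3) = w + 1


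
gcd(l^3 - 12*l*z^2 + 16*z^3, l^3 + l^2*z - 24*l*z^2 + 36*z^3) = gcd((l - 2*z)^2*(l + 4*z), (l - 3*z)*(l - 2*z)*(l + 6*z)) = -l + 2*z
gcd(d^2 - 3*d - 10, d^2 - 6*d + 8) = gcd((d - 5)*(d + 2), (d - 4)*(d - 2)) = 1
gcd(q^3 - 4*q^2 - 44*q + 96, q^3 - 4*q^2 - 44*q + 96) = q^3 - 4*q^2 - 44*q + 96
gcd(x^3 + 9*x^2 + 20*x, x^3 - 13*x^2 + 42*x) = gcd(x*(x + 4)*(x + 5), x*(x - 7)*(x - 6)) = x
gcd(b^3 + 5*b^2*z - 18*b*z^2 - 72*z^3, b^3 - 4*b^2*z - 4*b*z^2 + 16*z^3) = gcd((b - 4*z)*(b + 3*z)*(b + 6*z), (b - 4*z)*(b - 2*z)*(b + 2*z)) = -b + 4*z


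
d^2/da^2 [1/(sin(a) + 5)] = (5*sin(a) + cos(a)^2 + 1)/(sin(a) + 5)^3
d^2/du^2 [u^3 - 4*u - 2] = 6*u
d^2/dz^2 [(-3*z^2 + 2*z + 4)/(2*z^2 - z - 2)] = 4*(z^3 + 6*z^2 + 2)/(8*z^6 - 12*z^5 - 18*z^4 + 23*z^3 + 18*z^2 - 12*z - 8)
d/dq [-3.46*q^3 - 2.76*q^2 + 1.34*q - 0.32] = -10.38*q^2 - 5.52*q + 1.34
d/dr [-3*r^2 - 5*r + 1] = -6*r - 5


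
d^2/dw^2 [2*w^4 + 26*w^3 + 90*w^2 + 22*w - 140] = 24*w^2 + 156*w + 180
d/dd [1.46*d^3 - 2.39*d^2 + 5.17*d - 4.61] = 4.38*d^2 - 4.78*d + 5.17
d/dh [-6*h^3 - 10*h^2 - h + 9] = -18*h^2 - 20*h - 1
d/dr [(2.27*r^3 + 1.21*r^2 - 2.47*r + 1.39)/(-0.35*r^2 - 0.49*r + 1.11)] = (-0.7945*r^4 - 2.2246*r^3 + 6.1017*r^2 + 3.6592*r - 2.0606)/(0.1225*r^4 + 0.343*r^3 - 0.5369*r^2 - 1.0878*r + 1.2321)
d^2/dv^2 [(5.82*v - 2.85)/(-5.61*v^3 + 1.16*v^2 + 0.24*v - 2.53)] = (-1099.005732*v^5 + 1303.591212*v^4 - 328.08144*v^3 + 991.246392*v^2 - 340.428006*v + 9.988872)/(176.558481*v^9 - 109.522908*v^8 - 0.0134640000000026*v^7 + 246.683287*v^6 - 98.784792*v^5 - 10.425696*v^4 + 111.939435*v^3 - 21.837948*v^2 - 4.608648*v + 16.194277)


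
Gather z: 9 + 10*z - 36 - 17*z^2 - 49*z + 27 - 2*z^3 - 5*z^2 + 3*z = -2*z^3 - 22*z^2 - 36*z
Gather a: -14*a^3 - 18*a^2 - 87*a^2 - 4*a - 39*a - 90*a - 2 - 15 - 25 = -14*a^3 - 105*a^2 - 133*a - 42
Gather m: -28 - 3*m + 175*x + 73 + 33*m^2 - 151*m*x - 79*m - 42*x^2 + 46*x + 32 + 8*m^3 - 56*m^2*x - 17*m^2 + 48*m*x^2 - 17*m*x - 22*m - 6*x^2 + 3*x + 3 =8*m^3 + m^2*(16 - 56*x) + m*(48*x^2 - 168*x - 104) - 48*x^2 + 224*x + 80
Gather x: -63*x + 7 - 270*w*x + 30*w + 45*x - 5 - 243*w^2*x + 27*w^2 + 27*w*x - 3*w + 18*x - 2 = 27*w^2 + 27*w + x*(-243*w^2 - 243*w)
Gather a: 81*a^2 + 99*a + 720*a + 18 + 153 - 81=81*a^2 + 819*a + 90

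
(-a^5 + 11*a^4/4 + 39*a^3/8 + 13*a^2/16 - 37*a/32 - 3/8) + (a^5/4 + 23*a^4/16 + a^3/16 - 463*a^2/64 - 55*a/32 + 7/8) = -3*a^5/4 + 67*a^4/16 + 79*a^3/16 - 411*a^2/64 - 23*a/8 + 1/2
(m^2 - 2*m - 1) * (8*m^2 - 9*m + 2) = 8*m^4 - 25*m^3 + 12*m^2 + 5*m - 2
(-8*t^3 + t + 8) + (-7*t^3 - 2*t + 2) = -15*t^3 - t + 10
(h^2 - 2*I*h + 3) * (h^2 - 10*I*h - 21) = h^4 - 12*I*h^3 - 38*h^2 + 12*I*h - 63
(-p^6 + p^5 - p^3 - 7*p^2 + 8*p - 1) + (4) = -p^6 + p^5 - p^3 - 7*p^2 + 8*p + 3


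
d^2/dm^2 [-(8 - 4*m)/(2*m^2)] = 4*(m - 6)/m^4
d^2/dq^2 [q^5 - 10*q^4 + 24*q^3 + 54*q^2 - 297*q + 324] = 20*q^3 - 120*q^2 + 144*q + 108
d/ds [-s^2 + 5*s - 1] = 5 - 2*s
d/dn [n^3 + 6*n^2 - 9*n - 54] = 3*n^2 + 12*n - 9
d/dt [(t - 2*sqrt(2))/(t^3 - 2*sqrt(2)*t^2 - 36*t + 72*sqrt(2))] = -2*t/(t^4 - 72*t^2 + 1296)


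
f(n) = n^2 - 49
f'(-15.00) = -30.00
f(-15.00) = 176.00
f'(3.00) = 6.00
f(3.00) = -40.00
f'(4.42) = 8.84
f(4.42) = -29.46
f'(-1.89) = -3.78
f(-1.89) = -45.43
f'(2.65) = 5.30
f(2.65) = -41.98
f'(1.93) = 3.86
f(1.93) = -45.28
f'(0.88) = 1.76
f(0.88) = -48.23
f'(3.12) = 6.24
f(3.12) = -39.27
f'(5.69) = 11.38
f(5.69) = -16.62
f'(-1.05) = -2.10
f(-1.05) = -47.90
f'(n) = 2*n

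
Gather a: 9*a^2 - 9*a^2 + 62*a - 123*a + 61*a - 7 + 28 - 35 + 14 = 0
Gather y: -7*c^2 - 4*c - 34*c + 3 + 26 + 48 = -7*c^2 - 38*c + 77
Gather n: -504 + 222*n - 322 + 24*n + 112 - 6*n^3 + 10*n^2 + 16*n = -6*n^3 + 10*n^2 + 262*n - 714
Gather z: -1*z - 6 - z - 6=-2*z - 12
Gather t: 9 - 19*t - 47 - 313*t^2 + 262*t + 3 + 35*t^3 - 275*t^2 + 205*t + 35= 35*t^3 - 588*t^2 + 448*t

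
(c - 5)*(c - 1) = c^2 - 6*c + 5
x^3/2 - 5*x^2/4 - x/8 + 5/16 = (x/2 + 1/4)*(x - 5/2)*(x - 1/2)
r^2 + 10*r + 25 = (r + 5)^2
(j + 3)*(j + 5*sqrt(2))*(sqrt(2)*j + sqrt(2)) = sqrt(2)*j^3 + 4*sqrt(2)*j^2 + 10*j^2 + 3*sqrt(2)*j + 40*j + 30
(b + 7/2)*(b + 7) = b^2 + 21*b/2 + 49/2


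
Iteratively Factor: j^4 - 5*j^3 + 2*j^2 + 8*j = (j - 4)*(j^3 - j^2 - 2*j) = (j - 4)*(j + 1)*(j^2 - 2*j) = j*(j - 4)*(j + 1)*(j - 2)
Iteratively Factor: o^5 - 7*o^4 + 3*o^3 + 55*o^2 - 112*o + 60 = (o - 2)*(o^4 - 5*o^3 - 7*o^2 + 41*o - 30) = (o - 2)*(o + 3)*(o^3 - 8*o^2 + 17*o - 10) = (o - 5)*(o - 2)*(o + 3)*(o^2 - 3*o + 2) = (o - 5)*(o - 2)^2*(o + 3)*(o - 1)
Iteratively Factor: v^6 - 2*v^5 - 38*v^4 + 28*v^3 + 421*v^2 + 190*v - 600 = (v + 4)*(v^5 - 6*v^4 - 14*v^3 + 84*v^2 + 85*v - 150) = (v - 5)*(v + 4)*(v^4 - v^3 - 19*v^2 - 11*v + 30) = (v - 5)^2*(v + 4)*(v^3 + 4*v^2 + v - 6) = (v - 5)^2*(v + 3)*(v + 4)*(v^2 + v - 2) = (v - 5)^2*(v - 1)*(v + 3)*(v + 4)*(v + 2)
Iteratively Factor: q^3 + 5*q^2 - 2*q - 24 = (q - 2)*(q^2 + 7*q + 12) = (q - 2)*(q + 3)*(q + 4)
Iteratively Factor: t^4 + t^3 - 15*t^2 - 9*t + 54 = (t - 2)*(t^3 + 3*t^2 - 9*t - 27) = (t - 2)*(t + 3)*(t^2 - 9) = (t - 2)*(t + 3)^2*(t - 3)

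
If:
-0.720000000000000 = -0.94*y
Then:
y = 0.77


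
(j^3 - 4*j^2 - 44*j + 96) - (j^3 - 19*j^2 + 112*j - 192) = 15*j^2 - 156*j + 288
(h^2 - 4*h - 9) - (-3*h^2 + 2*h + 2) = 4*h^2 - 6*h - 11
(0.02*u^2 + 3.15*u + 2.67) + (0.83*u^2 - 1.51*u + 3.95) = 0.85*u^2 + 1.64*u + 6.62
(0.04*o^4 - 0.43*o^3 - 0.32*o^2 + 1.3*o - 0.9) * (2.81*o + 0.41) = 0.1124*o^5 - 1.1919*o^4 - 1.0755*o^3 + 3.5218*o^2 - 1.996*o - 0.369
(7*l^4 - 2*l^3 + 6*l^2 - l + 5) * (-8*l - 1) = -56*l^5 + 9*l^4 - 46*l^3 + 2*l^2 - 39*l - 5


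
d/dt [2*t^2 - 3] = 4*t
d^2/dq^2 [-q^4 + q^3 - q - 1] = 6*q*(1 - 2*q)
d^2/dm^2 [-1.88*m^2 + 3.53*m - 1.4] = -3.76000000000000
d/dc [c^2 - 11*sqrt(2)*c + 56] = 2*c - 11*sqrt(2)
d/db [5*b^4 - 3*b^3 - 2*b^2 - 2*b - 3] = 20*b^3 - 9*b^2 - 4*b - 2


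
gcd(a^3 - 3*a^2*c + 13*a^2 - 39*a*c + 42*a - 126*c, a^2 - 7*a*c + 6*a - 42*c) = a + 6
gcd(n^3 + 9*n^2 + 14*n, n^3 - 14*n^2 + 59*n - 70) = 1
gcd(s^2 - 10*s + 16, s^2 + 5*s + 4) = 1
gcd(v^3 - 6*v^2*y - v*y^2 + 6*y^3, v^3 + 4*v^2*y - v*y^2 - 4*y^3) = -v^2 + y^2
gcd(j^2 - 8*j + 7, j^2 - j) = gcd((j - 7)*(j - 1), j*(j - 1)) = j - 1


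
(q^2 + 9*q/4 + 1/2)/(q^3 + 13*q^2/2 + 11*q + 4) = (4*q + 1)/(2*(2*q^2 + 9*q + 4))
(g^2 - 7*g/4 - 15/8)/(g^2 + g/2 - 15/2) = (g + 3/4)/(g + 3)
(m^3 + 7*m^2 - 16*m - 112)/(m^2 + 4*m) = m + 3 - 28/m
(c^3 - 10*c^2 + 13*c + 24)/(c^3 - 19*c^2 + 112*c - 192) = (c + 1)/(c - 8)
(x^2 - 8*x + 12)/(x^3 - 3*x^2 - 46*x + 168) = (x - 2)/(x^2 + 3*x - 28)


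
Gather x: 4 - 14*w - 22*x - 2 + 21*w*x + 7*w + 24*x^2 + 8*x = -7*w + 24*x^2 + x*(21*w - 14) + 2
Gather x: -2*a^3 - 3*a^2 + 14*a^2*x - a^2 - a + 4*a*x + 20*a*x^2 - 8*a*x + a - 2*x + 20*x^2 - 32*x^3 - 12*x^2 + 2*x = -2*a^3 - 4*a^2 - 32*x^3 + x^2*(20*a + 8) + x*(14*a^2 - 4*a)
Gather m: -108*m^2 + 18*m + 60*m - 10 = -108*m^2 + 78*m - 10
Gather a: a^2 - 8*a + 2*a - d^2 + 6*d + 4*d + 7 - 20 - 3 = a^2 - 6*a - d^2 + 10*d - 16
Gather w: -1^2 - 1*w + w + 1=0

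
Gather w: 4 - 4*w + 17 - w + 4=25 - 5*w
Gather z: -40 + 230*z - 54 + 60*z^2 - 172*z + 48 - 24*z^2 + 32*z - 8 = 36*z^2 + 90*z - 54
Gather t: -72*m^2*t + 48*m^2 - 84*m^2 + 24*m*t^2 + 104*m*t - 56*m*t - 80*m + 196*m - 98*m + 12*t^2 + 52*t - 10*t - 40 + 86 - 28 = -36*m^2 + 18*m + t^2*(24*m + 12) + t*(-72*m^2 + 48*m + 42) + 18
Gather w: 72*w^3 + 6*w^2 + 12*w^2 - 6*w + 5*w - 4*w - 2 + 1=72*w^3 + 18*w^2 - 5*w - 1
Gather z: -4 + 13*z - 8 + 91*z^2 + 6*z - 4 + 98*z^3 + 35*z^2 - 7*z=98*z^3 + 126*z^2 + 12*z - 16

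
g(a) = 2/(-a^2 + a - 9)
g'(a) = 2*(2*a - 1)/(-a^2 + a - 9)^2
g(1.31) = -0.21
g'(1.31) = 0.04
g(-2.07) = -0.13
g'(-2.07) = -0.04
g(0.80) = -0.23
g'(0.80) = 0.02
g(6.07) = -0.05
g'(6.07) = 0.01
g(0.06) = -0.22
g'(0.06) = -0.02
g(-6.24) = -0.04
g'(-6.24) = -0.01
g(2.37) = -0.16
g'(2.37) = 0.05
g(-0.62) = -0.20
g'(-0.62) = -0.04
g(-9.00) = -0.02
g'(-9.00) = 0.00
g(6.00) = -0.05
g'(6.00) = 0.01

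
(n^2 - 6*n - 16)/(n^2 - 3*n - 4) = (-n^2 + 6*n + 16)/(-n^2 + 3*n + 4)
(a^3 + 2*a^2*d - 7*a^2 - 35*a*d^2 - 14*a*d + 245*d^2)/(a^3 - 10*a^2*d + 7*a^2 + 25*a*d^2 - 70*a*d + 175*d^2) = (a^2 + 7*a*d - 7*a - 49*d)/(a^2 - 5*a*d + 7*a - 35*d)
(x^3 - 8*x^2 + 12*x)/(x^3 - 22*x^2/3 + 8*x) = 3*(x - 2)/(3*x - 4)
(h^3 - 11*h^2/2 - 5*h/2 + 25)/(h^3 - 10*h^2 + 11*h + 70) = (h - 5/2)/(h - 7)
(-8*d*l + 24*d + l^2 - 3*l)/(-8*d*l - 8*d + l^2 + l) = (l - 3)/(l + 1)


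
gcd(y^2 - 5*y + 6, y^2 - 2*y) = y - 2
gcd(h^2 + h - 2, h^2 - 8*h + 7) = h - 1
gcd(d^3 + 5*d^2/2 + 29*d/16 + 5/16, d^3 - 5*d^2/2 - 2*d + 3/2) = d + 1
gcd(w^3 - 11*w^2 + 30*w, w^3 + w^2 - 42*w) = w^2 - 6*w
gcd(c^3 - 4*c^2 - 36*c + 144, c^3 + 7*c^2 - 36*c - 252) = c^2 - 36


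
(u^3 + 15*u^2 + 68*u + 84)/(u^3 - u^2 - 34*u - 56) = (u^2 + 13*u + 42)/(u^2 - 3*u - 28)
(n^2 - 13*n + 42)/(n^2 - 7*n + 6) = (n - 7)/(n - 1)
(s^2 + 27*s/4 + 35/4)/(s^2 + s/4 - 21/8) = 2*(s + 5)/(2*s - 3)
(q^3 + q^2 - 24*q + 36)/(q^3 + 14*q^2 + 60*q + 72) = (q^2 - 5*q + 6)/(q^2 + 8*q + 12)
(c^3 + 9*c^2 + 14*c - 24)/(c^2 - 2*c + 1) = (c^2 + 10*c + 24)/(c - 1)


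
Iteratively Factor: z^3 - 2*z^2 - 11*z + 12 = (z - 1)*(z^2 - z - 12) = (z - 4)*(z - 1)*(z + 3)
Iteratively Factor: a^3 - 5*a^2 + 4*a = (a - 1)*(a^2 - 4*a) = a*(a - 1)*(a - 4)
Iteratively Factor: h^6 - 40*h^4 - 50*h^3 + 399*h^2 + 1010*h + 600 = (h + 4)*(h^5 - 4*h^4 - 24*h^3 + 46*h^2 + 215*h + 150) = (h - 5)*(h + 4)*(h^4 + h^3 - 19*h^2 - 49*h - 30) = (h - 5)*(h + 1)*(h + 4)*(h^3 - 19*h - 30) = (h - 5)*(h + 1)*(h + 2)*(h + 4)*(h^2 - 2*h - 15) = (h - 5)^2*(h + 1)*(h + 2)*(h + 4)*(h + 3)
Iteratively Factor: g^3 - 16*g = (g)*(g^2 - 16) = g*(g - 4)*(g + 4)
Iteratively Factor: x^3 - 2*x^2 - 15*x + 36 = (x + 4)*(x^2 - 6*x + 9) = (x - 3)*(x + 4)*(x - 3)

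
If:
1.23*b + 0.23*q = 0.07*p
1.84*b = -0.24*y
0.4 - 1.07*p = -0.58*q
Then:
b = -0.130434782608696*y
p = 0.45280863218026*y + 0.447688564476886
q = 0.835353855918756*y + 0.13625304136253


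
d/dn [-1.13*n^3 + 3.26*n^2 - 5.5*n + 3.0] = -3.39*n^2 + 6.52*n - 5.5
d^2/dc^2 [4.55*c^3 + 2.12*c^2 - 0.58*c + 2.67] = 27.3*c + 4.24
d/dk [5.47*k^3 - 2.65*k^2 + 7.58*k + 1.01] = 16.41*k^2 - 5.3*k + 7.58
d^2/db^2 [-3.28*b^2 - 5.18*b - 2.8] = -6.56000000000000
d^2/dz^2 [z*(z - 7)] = 2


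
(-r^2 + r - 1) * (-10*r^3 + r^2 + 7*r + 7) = 10*r^5 - 11*r^4 + 4*r^3 - r^2 - 7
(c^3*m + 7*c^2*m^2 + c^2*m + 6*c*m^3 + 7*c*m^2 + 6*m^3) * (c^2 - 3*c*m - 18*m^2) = c^5*m + 4*c^4*m^2 + c^4*m - 33*c^3*m^3 + 4*c^3*m^2 - 144*c^2*m^4 - 33*c^2*m^3 - 108*c*m^5 - 144*c*m^4 - 108*m^5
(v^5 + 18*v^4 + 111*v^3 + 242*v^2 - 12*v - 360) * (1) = v^5 + 18*v^4 + 111*v^3 + 242*v^2 - 12*v - 360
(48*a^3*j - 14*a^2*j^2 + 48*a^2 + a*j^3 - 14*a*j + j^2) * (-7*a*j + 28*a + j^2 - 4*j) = -336*a^4*j^2 + 1344*a^4*j + 146*a^3*j^3 - 584*a^3*j^2 - 336*a^3*j + 1344*a^3 - 21*a^2*j^4 + 84*a^2*j^3 + 146*a^2*j^2 - 584*a^2*j + a*j^5 - 4*a*j^4 - 21*a*j^3 + 84*a*j^2 + j^4 - 4*j^3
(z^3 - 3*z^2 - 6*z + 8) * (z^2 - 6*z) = z^5 - 9*z^4 + 12*z^3 + 44*z^2 - 48*z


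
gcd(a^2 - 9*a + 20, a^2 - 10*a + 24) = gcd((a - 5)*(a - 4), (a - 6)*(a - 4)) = a - 4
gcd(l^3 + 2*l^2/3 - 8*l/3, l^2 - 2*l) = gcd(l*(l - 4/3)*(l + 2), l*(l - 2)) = l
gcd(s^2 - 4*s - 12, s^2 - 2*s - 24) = s - 6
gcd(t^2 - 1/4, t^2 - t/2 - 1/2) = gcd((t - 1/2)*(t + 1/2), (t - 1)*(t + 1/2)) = t + 1/2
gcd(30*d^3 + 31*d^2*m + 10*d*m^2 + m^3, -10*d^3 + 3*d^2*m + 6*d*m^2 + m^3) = 10*d^2 + 7*d*m + m^2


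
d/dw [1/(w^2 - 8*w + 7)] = 2*(4 - w)/(w^2 - 8*w + 7)^2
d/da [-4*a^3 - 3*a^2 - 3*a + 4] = -12*a^2 - 6*a - 3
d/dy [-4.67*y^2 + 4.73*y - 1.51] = 4.73 - 9.34*y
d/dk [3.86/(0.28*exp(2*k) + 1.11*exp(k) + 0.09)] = (-2.1616*exp(k) - 4.2846)*exp(k)/(0.28*exp(2*k) + 1.11*exp(k) + 0.09)^2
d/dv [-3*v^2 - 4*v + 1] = -6*v - 4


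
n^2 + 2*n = n*(n + 2)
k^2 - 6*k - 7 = (k - 7)*(k + 1)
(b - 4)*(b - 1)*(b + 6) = b^3 + b^2 - 26*b + 24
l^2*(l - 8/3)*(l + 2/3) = l^4 - 2*l^3 - 16*l^2/9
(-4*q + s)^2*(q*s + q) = 16*q^3*s + 16*q^3 - 8*q^2*s^2 - 8*q^2*s + q*s^3 + q*s^2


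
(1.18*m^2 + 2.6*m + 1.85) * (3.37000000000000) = 3.9766*m^2 + 8.762*m + 6.2345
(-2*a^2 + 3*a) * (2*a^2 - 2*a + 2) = -4*a^4 + 10*a^3 - 10*a^2 + 6*a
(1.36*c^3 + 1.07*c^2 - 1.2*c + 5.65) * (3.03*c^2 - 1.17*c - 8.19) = 4.1208*c^5 + 1.6509*c^4 - 16.0263*c^3 + 9.7602*c^2 + 3.2175*c - 46.2735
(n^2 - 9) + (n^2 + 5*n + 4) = 2*n^2 + 5*n - 5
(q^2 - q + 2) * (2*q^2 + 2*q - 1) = 2*q^4 + q^2 + 5*q - 2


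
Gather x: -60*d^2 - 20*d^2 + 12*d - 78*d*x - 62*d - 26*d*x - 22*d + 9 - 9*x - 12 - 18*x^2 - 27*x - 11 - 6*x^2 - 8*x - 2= -80*d^2 - 72*d - 24*x^2 + x*(-104*d - 44) - 16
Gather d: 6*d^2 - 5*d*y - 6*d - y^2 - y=6*d^2 + d*(-5*y - 6) - y^2 - y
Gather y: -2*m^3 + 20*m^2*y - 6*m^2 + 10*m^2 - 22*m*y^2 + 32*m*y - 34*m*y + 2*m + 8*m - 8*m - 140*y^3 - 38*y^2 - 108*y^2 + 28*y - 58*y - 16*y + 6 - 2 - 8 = -2*m^3 + 4*m^2 + 2*m - 140*y^3 + y^2*(-22*m - 146) + y*(20*m^2 - 2*m - 46) - 4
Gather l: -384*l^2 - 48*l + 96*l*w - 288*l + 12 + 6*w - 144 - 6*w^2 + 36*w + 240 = -384*l^2 + l*(96*w - 336) - 6*w^2 + 42*w + 108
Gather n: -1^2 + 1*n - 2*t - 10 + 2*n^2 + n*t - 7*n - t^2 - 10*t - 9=2*n^2 + n*(t - 6) - t^2 - 12*t - 20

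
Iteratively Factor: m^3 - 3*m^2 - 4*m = (m + 1)*(m^2 - 4*m) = m*(m + 1)*(m - 4)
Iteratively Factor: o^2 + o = (o + 1)*(o)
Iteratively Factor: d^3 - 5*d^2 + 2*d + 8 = (d - 2)*(d^2 - 3*d - 4) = (d - 4)*(d - 2)*(d + 1)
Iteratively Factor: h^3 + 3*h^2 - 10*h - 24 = (h + 2)*(h^2 + h - 12) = (h - 3)*(h + 2)*(h + 4)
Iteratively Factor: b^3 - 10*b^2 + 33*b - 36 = (b - 4)*(b^2 - 6*b + 9) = (b - 4)*(b - 3)*(b - 3)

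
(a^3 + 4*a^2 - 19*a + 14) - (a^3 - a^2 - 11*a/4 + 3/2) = 5*a^2 - 65*a/4 + 25/2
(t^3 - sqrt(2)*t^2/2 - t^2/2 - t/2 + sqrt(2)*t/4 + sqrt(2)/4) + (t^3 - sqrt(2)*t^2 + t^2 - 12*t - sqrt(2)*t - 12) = 2*t^3 - 3*sqrt(2)*t^2/2 + t^2/2 - 25*t/2 - 3*sqrt(2)*t/4 - 12 + sqrt(2)/4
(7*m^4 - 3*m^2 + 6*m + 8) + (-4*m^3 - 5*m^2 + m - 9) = 7*m^4 - 4*m^3 - 8*m^2 + 7*m - 1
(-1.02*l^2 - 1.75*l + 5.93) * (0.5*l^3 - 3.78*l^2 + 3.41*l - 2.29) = -0.51*l^5 + 2.9806*l^4 + 6.1018*l^3 - 26.0471*l^2 + 24.2288*l - 13.5797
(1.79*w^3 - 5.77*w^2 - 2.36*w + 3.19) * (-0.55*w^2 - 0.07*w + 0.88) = -0.9845*w^5 + 3.0482*w^4 + 3.2771*w^3 - 6.6669*w^2 - 2.3001*w + 2.8072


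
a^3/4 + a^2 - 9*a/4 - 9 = (a/4 + 1)*(a - 3)*(a + 3)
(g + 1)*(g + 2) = g^2 + 3*g + 2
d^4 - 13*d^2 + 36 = (d - 3)*(d - 2)*(d + 2)*(d + 3)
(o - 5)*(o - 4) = o^2 - 9*o + 20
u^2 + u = u*(u + 1)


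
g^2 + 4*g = g*(g + 4)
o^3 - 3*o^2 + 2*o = o*(o - 2)*(o - 1)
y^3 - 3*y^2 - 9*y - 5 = (y - 5)*(y + 1)^2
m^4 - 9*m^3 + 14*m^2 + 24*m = m*(m - 6)*(m - 4)*(m + 1)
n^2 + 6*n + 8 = (n + 2)*(n + 4)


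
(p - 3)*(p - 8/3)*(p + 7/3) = p^3 - 10*p^2/3 - 47*p/9 + 56/3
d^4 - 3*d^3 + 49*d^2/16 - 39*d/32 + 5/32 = (d - 5/4)*(d - 1)*(d - 1/2)*(d - 1/4)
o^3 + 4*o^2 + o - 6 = (o - 1)*(o + 2)*(o + 3)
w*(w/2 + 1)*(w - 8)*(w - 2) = w^4/2 - 4*w^3 - 2*w^2 + 16*w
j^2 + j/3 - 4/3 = (j - 1)*(j + 4/3)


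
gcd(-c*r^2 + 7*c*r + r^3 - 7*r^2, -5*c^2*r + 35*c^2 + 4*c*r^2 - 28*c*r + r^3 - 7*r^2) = -c*r + 7*c + r^2 - 7*r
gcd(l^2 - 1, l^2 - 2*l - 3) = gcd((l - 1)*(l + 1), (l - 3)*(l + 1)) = l + 1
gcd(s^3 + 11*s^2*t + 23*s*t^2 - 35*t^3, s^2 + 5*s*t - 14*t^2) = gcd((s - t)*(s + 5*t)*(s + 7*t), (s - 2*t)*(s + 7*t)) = s + 7*t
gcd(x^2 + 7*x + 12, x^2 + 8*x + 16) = x + 4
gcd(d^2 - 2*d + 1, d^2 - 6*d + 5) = d - 1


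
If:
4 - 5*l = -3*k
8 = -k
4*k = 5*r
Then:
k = -8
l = -4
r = -32/5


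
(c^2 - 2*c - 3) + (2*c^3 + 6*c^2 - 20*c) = 2*c^3 + 7*c^2 - 22*c - 3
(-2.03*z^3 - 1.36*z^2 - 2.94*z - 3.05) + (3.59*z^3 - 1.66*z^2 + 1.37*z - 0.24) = 1.56*z^3 - 3.02*z^2 - 1.57*z - 3.29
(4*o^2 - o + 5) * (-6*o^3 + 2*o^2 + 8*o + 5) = -24*o^5 + 14*o^4 + 22*o^2 + 35*o + 25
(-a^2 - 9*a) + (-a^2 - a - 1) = -2*a^2 - 10*a - 1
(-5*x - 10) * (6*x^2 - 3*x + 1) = -30*x^3 - 45*x^2 + 25*x - 10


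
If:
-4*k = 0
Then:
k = 0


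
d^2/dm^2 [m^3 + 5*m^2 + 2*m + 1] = 6*m + 10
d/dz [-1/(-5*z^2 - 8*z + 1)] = 2*(-5*z - 4)/(5*z^2 + 8*z - 1)^2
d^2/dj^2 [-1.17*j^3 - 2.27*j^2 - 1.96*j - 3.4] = -7.02*j - 4.54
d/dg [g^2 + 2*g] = 2*g + 2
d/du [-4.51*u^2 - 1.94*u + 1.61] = -9.02*u - 1.94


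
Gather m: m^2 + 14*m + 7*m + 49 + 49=m^2 + 21*m + 98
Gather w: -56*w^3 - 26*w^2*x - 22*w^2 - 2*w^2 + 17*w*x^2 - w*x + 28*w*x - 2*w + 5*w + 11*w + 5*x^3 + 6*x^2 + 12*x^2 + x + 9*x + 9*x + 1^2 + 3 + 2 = -56*w^3 + w^2*(-26*x - 24) + w*(17*x^2 + 27*x + 14) + 5*x^3 + 18*x^2 + 19*x + 6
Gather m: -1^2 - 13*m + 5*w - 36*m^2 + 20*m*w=-36*m^2 + m*(20*w - 13) + 5*w - 1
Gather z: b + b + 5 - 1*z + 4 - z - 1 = 2*b - 2*z + 8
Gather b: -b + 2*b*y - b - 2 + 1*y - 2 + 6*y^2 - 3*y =b*(2*y - 2) + 6*y^2 - 2*y - 4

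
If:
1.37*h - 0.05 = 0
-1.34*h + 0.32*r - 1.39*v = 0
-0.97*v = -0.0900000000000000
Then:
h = 0.04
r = 0.56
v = 0.09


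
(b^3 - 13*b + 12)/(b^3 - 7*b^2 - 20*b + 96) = (b - 1)/(b - 8)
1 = 1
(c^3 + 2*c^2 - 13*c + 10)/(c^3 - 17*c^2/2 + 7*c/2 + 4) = 2*(c^2 + 3*c - 10)/(2*c^2 - 15*c - 8)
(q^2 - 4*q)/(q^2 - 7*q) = (q - 4)/(q - 7)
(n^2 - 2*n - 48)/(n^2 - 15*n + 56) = (n + 6)/(n - 7)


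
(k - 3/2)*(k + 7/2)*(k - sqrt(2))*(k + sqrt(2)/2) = k^4 - sqrt(2)*k^3/2 + 2*k^3 - 25*k^2/4 - sqrt(2)*k^2 - 2*k + 21*sqrt(2)*k/8 + 21/4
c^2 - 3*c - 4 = (c - 4)*(c + 1)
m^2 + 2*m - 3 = (m - 1)*(m + 3)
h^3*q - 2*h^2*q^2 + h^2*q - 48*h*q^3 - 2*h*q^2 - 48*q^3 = (h - 8*q)*(h + 6*q)*(h*q + q)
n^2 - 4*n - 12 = (n - 6)*(n + 2)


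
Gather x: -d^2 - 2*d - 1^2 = -d^2 - 2*d - 1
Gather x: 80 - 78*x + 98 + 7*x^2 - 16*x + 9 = 7*x^2 - 94*x + 187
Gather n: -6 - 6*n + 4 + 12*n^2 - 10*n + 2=12*n^2 - 16*n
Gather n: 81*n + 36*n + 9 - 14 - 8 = 117*n - 13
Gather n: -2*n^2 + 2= 2 - 2*n^2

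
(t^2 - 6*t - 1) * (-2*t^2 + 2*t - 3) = -2*t^4 + 14*t^3 - 13*t^2 + 16*t + 3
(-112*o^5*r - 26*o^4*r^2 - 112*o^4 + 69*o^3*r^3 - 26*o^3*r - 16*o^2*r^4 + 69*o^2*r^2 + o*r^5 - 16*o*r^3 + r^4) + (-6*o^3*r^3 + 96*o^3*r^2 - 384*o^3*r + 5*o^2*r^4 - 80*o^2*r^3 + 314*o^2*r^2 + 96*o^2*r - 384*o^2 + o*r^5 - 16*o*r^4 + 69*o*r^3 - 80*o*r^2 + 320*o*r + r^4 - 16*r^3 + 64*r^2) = -112*o^5*r - 26*o^4*r^2 - 112*o^4 + 63*o^3*r^3 + 96*o^3*r^2 - 410*o^3*r - 11*o^2*r^4 - 80*o^2*r^3 + 383*o^2*r^2 + 96*o^2*r - 384*o^2 + 2*o*r^5 - 16*o*r^4 + 53*o*r^3 - 80*o*r^2 + 320*o*r + 2*r^4 - 16*r^3 + 64*r^2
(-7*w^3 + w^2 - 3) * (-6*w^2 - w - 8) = 42*w^5 + w^4 + 55*w^3 + 10*w^2 + 3*w + 24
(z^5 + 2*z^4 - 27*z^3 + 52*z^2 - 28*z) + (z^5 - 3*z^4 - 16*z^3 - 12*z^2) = 2*z^5 - z^4 - 43*z^3 + 40*z^2 - 28*z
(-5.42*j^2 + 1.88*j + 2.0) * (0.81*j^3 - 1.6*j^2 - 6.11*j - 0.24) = -4.3902*j^5 + 10.1948*j^4 + 31.7282*j^3 - 13.386*j^2 - 12.6712*j - 0.48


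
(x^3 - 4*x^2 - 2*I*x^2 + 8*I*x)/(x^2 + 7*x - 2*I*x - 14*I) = x*(x - 4)/(x + 7)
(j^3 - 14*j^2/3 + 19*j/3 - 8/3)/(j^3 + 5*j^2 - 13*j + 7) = (j - 8/3)/(j + 7)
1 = 1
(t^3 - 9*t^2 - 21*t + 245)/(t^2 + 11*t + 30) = (t^2 - 14*t + 49)/(t + 6)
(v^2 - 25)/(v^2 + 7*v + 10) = (v - 5)/(v + 2)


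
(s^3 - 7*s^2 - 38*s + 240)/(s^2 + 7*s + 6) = (s^2 - 13*s + 40)/(s + 1)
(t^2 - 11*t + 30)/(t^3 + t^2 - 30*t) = (t - 6)/(t*(t + 6))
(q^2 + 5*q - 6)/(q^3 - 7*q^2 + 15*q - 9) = (q + 6)/(q^2 - 6*q + 9)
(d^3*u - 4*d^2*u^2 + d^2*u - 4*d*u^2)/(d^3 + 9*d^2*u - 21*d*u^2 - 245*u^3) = d*u*(d^2 - 4*d*u + d - 4*u)/(d^3 + 9*d^2*u - 21*d*u^2 - 245*u^3)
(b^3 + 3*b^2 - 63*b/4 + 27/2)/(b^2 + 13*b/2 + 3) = (4*b^2 - 12*b + 9)/(2*(2*b + 1))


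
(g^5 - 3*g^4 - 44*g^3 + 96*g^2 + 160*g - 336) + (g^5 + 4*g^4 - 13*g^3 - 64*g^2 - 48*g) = 2*g^5 + g^4 - 57*g^3 + 32*g^2 + 112*g - 336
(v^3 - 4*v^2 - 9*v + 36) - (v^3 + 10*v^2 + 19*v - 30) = -14*v^2 - 28*v + 66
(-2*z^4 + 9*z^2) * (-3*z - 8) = 6*z^5 + 16*z^4 - 27*z^3 - 72*z^2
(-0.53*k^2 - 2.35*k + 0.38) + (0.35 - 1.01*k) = -0.53*k^2 - 3.36*k + 0.73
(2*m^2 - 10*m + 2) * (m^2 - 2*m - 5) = 2*m^4 - 14*m^3 + 12*m^2 + 46*m - 10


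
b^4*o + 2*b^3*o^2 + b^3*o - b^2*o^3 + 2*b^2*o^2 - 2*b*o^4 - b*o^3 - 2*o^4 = (b - o)*(b + o)*(b + 2*o)*(b*o + o)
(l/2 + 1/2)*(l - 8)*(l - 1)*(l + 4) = l^4/2 - 2*l^3 - 33*l^2/2 + 2*l + 16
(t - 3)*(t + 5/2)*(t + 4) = t^3 + 7*t^2/2 - 19*t/2 - 30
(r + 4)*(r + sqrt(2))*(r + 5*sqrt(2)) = r^3 + 4*r^2 + 6*sqrt(2)*r^2 + 10*r + 24*sqrt(2)*r + 40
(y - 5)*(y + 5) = y^2 - 25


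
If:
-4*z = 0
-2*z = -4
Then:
No Solution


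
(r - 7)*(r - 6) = r^2 - 13*r + 42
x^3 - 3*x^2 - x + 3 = (x - 3)*(x - 1)*(x + 1)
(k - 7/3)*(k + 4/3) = k^2 - k - 28/9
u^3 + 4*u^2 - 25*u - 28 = (u - 4)*(u + 1)*(u + 7)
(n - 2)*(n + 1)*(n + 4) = n^3 + 3*n^2 - 6*n - 8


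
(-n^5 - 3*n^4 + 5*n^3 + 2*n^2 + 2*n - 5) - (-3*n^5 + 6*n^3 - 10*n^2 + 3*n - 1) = 2*n^5 - 3*n^4 - n^3 + 12*n^2 - n - 4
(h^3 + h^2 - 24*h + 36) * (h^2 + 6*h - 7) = h^5 + 7*h^4 - 25*h^3 - 115*h^2 + 384*h - 252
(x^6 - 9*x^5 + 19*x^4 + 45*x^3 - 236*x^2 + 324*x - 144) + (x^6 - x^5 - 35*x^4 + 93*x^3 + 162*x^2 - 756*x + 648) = 2*x^6 - 10*x^5 - 16*x^4 + 138*x^3 - 74*x^2 - 432*x + 504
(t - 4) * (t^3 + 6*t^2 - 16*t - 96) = t^4 + 2*t^3 - 40*t^2 - 32*t + 384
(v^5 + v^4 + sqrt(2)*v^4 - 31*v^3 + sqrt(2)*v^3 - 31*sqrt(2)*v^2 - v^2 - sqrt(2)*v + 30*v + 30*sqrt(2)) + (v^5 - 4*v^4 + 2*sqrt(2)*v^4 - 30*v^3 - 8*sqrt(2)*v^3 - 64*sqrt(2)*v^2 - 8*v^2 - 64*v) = 2*v^5 - 3*v^4 + 3*sqrt(2)*v^4 - 61*v^3 - 7*sqrt(2)*v^3 - 95*sqrt(2)*v^2 - 9*v^2 - 34*v - sqrt(2)*v + 30*sqrt(2)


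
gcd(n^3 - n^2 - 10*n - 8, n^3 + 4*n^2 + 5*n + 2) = n^2 + 3*n + 2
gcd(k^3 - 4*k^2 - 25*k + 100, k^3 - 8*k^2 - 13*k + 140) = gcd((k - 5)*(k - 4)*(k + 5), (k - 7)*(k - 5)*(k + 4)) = k - 5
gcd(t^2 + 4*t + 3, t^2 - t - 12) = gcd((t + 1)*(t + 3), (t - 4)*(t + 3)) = t + 3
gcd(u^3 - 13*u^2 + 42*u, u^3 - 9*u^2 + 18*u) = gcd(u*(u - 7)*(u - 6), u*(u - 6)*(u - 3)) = u^2 - 6*u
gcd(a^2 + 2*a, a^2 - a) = a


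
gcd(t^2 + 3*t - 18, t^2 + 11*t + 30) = t + 6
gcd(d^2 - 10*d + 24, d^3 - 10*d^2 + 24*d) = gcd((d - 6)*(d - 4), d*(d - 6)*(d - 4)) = d^2 - 10*d + 24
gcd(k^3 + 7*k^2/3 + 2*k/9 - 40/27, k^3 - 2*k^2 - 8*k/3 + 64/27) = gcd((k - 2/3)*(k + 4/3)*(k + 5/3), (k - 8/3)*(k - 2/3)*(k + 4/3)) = k^2 + 2*k/3 - 8/9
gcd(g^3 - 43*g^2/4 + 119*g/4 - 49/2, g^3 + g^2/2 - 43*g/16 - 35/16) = g - 7/4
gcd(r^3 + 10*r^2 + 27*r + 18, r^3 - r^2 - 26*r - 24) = r + 1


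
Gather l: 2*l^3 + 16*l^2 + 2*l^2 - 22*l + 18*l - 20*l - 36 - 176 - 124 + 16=2*l^3 + 18*l^2 - 24*l - 320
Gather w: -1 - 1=-2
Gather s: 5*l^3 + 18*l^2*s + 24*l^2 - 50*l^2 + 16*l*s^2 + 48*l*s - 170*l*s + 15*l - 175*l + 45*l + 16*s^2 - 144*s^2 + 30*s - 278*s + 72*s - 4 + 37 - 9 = 5*l^3 - 26*l^2 - 115*l + s^2*(16*l - 128) + s*(18*l^2 - 122*l - 176) + 24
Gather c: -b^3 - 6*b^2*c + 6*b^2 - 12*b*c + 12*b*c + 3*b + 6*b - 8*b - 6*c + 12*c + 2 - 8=-b^3 + 6*b^2 + b + c*(6 - 6*b^2) - 6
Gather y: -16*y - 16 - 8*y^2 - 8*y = -8*y^2 - 24*y - 16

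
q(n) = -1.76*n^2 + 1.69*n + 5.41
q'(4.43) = -13.90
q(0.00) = 5.41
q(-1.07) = 1.59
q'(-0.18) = 2.32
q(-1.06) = 1.64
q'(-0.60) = 3.80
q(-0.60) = 3.76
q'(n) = 1.69 - 3.52*n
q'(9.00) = -29.99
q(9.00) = -121.94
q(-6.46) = -78.96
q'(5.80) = -18.73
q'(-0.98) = 5.14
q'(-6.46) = 24.43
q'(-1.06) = 5.42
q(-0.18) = 5.05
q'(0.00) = 1.69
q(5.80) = -43.99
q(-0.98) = 2.06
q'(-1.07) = 5.46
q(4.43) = -21.64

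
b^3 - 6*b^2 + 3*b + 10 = (b - 5)*(b - 2)*(b + 1)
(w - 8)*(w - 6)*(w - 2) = w^3 - 16*w^2 + 76*w - 96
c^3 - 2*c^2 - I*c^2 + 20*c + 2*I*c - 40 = (c - 2)*(c - 5*I)*(c + 4*I)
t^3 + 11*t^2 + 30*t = t*(t + 5)*(t + 6)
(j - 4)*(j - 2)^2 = j^3 - 8*j^2 + 20*j - 16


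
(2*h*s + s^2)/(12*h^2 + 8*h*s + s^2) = s/(6*h + s)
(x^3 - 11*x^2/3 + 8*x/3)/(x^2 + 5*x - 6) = x*(3*x - 8)/(3*(x + 6))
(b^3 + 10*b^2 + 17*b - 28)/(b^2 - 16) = (b^2 + 6*b - 7)/(b - 4)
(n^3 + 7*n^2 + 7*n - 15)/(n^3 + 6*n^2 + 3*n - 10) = (n + 3)/(n + 2)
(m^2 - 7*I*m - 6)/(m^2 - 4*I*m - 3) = (m - 6*I)/(m - 3*I)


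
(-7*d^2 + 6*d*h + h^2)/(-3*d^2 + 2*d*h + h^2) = (7*d + h)/(3*d + h)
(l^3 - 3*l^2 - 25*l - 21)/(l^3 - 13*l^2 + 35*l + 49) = (l + 3)/(l - 7)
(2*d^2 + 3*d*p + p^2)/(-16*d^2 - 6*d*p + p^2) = (d + p)/(-8*d + p)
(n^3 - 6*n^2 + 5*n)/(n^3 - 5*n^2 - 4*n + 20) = n*(n - 1)/(n^2 - 4)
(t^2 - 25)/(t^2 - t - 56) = (25 - t^2)/(-t^2 + t + 56)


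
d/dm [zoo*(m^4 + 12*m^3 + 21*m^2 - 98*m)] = zoo*(m^3 + m^2 + m + 1)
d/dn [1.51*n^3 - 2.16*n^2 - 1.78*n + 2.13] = 4.53*n^2 - 4.32*n - 1.78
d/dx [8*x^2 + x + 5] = 16*x + 1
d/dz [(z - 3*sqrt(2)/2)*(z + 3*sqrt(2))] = 2*z + 3*sqrt(2)/2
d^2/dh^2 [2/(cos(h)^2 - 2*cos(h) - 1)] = (8*sin(h)^4 - 20*sin(h)^2 + 11*cos(h) - 3*cos(3*h) - 8)/(sin(h)^2 + 2*cos(h))^3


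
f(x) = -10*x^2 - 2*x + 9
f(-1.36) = -6.78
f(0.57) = 4.61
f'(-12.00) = 238.00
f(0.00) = 9.00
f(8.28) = -693.14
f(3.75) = -139.12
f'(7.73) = -156.60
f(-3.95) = -139.12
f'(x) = -20*x - 2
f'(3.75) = -77.00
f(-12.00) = -1407.00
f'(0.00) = -2.00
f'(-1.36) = 25.20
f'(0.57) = -13.40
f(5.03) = -254.07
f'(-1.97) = 37.40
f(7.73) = -603.99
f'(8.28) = -167.60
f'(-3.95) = 77.00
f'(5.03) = -102.60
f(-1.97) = -25.87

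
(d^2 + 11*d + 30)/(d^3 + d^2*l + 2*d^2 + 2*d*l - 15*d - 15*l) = (d + 6)/(d^2 + d*l - 3*d - 3*l)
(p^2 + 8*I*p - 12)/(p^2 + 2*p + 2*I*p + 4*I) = (p + 6*I)/(p + 2)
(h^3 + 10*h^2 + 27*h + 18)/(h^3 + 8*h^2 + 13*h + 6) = (h + 3)/(h + 1)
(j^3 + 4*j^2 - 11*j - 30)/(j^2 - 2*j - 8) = (j^2 + 2*j - 15)/(j - 4)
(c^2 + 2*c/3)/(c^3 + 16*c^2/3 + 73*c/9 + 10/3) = 3*c/(3*c^2 + 14*c + 15)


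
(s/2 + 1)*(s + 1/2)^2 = s^3/2 + 3*s^2/2 + 9*s/8 + 1/4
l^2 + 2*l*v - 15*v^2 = (l - 3*v)*(l + 5*v)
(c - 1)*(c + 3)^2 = c^3 + 5*c^2 + 3*c - 9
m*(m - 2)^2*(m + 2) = m^4 - 2*m^3 - 4*m^2 + 8*m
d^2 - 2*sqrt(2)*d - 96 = (d - 8*sqrt(2))*(d + 6*sqrt(2))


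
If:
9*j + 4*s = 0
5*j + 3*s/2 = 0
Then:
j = 0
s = 0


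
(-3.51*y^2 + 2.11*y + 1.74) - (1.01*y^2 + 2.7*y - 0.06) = -4.52*y^2 - 0.59*y + 1.8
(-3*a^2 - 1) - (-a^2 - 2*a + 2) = -2*a^2 + 2*a - 3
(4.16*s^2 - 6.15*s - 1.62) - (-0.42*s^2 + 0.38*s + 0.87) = 4.58*s^2 - 6.53*s - 2.49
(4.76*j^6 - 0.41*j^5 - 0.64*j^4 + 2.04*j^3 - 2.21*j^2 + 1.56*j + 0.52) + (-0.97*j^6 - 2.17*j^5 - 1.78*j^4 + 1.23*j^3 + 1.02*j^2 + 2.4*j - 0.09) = 3.79*j^6 - 2.58*j^5 - 2.42*j^4 + 3.27*j^3 - 1.19*j^2 + 3.96*j + 0.43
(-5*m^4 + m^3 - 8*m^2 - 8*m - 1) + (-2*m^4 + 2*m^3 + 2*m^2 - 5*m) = -7*m^4 + 3*m^3 - 6*m^2 - 13*m - 1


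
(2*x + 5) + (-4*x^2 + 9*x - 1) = -4*x^2 + 11*x + 4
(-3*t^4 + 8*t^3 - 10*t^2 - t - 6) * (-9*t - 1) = 27*t^5 - 69*t^4 + 82*t^3 + 19*t^2 + 55*t + 6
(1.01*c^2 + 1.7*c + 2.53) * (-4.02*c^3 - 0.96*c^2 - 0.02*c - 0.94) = -4.0602*c^5 - 7.8036*c^4 - 11.8228*c^3 - 3.4122*c^2 - 1.6486*c - 2.3782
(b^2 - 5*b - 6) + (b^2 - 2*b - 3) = 2*b^2 - 7*b - 9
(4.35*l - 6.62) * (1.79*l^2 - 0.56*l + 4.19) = 7.7865*l^3 - 14.2858*l^2 + 21.9337*l - 27.7378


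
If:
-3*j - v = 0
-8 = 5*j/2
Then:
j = -16/5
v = 48/5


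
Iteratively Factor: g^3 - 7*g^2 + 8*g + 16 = (g - 4)*(g^2 - 3*g - 4) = (g - 4)*(g + 1)*(g - 4)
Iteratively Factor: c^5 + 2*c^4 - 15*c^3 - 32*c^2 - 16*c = (c + 4)*(c^4 - 2*c^3 - 7*c^2 - 4*c) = c*(c + 4)*(c^3 - 2*c^2 - 7*c - 4) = c*(c - 4)*(c + 4)*(c^2 + 2*c + 1) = c*(c - 4)*(c + 1)*(c + 4)*(c + 1)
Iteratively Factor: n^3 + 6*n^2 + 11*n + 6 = (n + 1)*(n^2 + 5*n + 6) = (n + 1)*(n + 3)*(n + 2)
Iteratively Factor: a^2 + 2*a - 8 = (a - 2)*(a + 4)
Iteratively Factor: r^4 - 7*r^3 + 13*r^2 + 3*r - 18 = (r - 2)*(r^3 - 5*r^2 + 3*r + 9) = (r - 3)*(r - 2)*(r^2 - 2*r - 3) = (r - 3)*(r - 2)*(r + 1)*(r - 3)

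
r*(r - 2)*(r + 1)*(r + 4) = r^4 + 3*r^3 - 6*r^2 - 8*r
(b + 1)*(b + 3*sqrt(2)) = b^2 + b + 3*sqrt(2)*b + 3*sqrt(2)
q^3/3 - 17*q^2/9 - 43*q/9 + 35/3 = (q/3 + 1)*(q - 7)*(q - 5/3)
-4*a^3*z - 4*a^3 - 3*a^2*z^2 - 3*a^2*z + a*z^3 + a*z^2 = (-4*a + z)*(a + z)*(a*z + a)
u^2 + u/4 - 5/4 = (u - 1)*(u + 5/4)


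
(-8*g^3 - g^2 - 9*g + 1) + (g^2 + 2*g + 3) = -8*g^3 - 7*g + 4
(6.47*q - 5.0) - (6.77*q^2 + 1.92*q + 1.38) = -6.77*q^2 + 4.55*q - 6.38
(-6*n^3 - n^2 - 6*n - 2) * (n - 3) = -6*n^4 + 17*n^3 - 3*n^2 + 16*n + 6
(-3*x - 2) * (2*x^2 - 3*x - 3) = -6*x^3 + 5*x^2 + 15*x + 6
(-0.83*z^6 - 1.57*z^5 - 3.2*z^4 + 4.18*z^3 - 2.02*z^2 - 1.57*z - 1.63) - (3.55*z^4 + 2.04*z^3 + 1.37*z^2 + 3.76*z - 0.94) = -0.83*z^6 - 1.57*z^5 - 6.75*z^4 + 2.14*z^3 - 3.39*z^2 - 5.33*z - 0.69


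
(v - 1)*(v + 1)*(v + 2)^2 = v^4 + 4*v^3 + 3*v^2 - 4*v - 4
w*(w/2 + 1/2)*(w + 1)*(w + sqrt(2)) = w^4/2 + sqrt(2)*w^3/2 + w^3 + w^2/2 + sqrt(2)*w^2 + sqrt(2)*w/2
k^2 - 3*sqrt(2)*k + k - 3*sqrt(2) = (k + 1)*(k - 3*sqrt(2))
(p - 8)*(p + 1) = p^2 - 7*p - 8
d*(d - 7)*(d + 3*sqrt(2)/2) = d^3 - 7*d^2 + 3*sqrt(2)*d^2/2 - 21*sqrt(2)*d/2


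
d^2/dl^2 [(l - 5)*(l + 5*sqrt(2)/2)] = 2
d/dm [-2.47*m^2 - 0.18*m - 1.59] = -4.94*m - 0.18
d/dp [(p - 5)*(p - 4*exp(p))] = p - (p - 5)*(4*exp(p) - 1) - 4*exp(p)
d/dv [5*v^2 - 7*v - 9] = 10*v - 7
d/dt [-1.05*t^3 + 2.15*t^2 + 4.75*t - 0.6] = -3.15*t^2 + 4.3*t + 4.75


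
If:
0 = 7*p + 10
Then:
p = -10/7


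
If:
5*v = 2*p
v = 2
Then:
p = 5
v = 2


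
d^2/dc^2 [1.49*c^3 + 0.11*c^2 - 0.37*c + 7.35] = 8.94*c + 0.22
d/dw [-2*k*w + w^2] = -2*k + 2*w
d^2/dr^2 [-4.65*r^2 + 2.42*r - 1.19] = -9.30000000000000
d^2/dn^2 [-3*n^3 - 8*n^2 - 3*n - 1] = -18*n - 16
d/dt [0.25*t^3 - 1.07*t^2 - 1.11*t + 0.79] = 0.75*t^2 - 2.14*t - 1.11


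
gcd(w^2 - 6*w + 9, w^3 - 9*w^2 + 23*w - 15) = w - 3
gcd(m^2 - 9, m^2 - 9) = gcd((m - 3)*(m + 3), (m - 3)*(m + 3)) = m^2 - 9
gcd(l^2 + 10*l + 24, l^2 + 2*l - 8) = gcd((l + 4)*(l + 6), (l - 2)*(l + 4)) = l + 4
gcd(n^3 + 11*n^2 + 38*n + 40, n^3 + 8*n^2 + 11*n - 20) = n^2 + 9*n + 20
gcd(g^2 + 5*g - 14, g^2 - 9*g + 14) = g - 2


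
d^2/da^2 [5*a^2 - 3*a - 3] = 10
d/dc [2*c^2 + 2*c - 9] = 4*c + 2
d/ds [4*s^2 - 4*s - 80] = 8*s - 4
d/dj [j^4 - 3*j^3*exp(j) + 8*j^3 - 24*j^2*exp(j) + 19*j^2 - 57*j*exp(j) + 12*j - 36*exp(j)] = -3*j^3*exp(j) + 4*j^3 - 33*j^2*exp(j) + 24*j^2 - 105*j*exp(j) + 38*j - 93*exp(j) + 12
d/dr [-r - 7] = -1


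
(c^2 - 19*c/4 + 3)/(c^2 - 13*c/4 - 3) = (4*c - 3)/(4*c + 3)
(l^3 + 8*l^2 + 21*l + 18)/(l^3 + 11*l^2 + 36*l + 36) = (l + 3)/(l + 6)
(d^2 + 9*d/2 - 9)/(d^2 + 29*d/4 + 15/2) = 2*(2*d - 3)/(4*d + 5)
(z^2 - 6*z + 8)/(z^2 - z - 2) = (z - 4)/(z + 1)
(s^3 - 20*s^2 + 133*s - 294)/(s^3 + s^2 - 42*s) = (s^2 - 14*s + 49)/(s*(s + 7))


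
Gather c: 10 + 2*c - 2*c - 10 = 0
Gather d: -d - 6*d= -7*d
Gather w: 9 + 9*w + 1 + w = 10*w + 10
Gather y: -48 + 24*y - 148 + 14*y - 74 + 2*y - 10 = 40*y - 280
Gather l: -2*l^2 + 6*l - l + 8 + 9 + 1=-2*l^2 + 5*l + 18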